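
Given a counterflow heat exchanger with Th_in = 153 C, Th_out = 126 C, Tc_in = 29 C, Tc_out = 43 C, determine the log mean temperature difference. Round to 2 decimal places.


dT1 = Th_in - Tc_out = 153 - 43 = 110
dT2 = Th_out - Tc_in = 126 - 29 = 97
LMTD = (dT1 - dT2) / ln(dT1/dT2)
LMTD = (110 - 97) / ln(110/97)
LMTD = 103.36 K


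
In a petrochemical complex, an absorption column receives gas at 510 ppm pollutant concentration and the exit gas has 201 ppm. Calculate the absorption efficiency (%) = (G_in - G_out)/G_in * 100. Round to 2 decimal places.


Efficiency = (G_in - G_out) / G_in * 100%
Efficiency = (510 - 201) / 510 * 100
Efficiency = 309 / 510 * 100
Efficiency = 60.59%


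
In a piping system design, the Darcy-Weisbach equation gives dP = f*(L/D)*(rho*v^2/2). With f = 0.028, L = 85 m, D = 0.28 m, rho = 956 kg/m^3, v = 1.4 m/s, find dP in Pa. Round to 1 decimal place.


dP = f * (L/D) * (rho*v^2/2)
dP = 0.028 * (85/0.28) * (956*1.4^2/2)
L/D = 303.57142857
rho*v^2/2 = 956*1.96/2 = 936.88
dP = 0.028 * 303.57142857 * 936.88
dP = 7963.5 Pa


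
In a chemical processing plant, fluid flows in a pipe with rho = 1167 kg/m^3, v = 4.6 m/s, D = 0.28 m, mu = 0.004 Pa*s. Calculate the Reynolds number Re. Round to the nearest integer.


Re = rho * v * D / mu
Re = 1167 * 4.6 * 0.28 / 0.004
Re = 1503.096 / 0.004
Re = 375774


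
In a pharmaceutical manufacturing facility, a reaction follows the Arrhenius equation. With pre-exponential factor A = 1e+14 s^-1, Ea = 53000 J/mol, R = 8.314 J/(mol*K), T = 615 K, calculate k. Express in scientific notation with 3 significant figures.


k = A * exp(-Ea/(R*T))
k = 1e+14 * exp(-53000 / (8.314 * 615))
k = 1e+14 * exp(-10.365511)
k = 3.15e+09


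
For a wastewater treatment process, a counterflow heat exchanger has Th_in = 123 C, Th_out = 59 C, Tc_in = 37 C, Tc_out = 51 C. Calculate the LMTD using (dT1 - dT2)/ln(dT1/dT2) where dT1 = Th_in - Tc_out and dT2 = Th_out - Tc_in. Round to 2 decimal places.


dT1 = Th_in - Tc_out = 123 - 51 = 72
dT2 = Th_out - Tc_in = 59 - 37 = 22
LMTD = (dT1 - dT2) / ln(dT1/dT2)
LMTD = (72 - 22) / ln(72/22)
LMTD = 42.17 K


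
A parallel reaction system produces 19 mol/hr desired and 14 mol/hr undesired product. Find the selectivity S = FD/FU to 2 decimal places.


S = desired product rate / undesired product rate
S = 19 / 14
S = 1.36


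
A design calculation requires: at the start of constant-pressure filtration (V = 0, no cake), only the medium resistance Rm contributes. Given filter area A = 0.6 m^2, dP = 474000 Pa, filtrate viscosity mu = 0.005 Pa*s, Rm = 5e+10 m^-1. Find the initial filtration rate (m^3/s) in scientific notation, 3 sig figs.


rate = A * dP / (mu * Rm)
rate = 0.6 * 474000 / (0.005 * 5e+10)
rate = 284400.0 / 2.500e+08
rate = 1.14e-03 m^3/s


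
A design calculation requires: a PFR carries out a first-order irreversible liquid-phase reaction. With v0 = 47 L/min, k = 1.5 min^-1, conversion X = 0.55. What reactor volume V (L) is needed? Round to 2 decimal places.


V = (v0/k) * ln(1/(1-X))
V = (47/1.5) * ln(1/(1-0.55))
V = 31.333333 * ln(2.222222)
V = 31.333333 * 0.798508
V = 25.02 L


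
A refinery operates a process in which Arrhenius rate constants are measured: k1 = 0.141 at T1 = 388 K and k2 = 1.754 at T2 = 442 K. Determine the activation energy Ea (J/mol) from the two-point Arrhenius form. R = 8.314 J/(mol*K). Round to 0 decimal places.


Ea = R * ln(k2/k1) / (1/T1 - 1/T2)
ln(k2/k1) = ln(1.754/0.141) = 2.5208943
1/T1 - 1/T2 = 1/388 - 1/442 = 0.000314876149
Ea = 8.314 * 2.5208943 / 0.000314876149
Ea = 66562 J/mol


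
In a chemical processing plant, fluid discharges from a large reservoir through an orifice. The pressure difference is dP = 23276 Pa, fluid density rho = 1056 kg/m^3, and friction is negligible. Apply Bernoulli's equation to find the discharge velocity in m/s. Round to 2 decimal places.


v = sqrt(2*dP/rho)
v = sqrt(2*23276/1056)
v = sqrt(44.083333)
v = 6.64 m/s


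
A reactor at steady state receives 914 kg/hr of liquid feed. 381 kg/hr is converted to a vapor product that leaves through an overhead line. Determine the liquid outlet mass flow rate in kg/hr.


Steady-state mass balance on the main outlet: F_out = F_in - F_removed
F_out = 914 - 381
F_out = 533 kg/hr


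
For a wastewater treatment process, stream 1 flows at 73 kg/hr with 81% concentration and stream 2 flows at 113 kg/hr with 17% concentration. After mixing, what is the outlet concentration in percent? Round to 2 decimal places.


Mass balance on solute: F1*x1 + F2*x2 = F3*x3
F3 = F1 + F2 = 73 + 113 = 186 kg/hr
x3 = (F1*x1 + F2*x2)/F3
x3 = (73*0.81 + 113*0.17) / 186
x3 = 42.12%


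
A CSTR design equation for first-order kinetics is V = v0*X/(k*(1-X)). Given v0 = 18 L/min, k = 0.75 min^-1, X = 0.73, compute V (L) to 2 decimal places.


V = v0 * X / (k * (1 - X))
V = 18 * 0.73 / (0.75 * (1 - 0.73))
V = 13.14 / (0.75 * 0.27)
V = 13.14 / 0.2025
V = 64.89 L


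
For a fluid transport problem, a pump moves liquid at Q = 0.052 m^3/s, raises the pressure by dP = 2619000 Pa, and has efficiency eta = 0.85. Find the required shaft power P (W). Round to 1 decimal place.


P = Q * dP / eta
P = 0.052 * 2619000 / 0.85
P = 136188.0 / 0.85
P = 160221.2 W


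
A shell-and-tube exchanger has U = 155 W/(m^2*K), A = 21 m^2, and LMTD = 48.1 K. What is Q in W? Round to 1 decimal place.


Q = U * A * LMTD
Q = 155 * 21 * 48.1
Q = 156565.5 W


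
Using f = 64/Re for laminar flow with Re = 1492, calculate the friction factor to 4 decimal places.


f = 64 / Re
f = 64 / 1492
f = 0.0429


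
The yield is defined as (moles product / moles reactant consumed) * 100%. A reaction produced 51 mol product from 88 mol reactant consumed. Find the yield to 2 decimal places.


Yield = (moles product / moles consumed) * 100%
Yield = (51 / 88) * 100
Yield = 0.5795 * 100
Yield = 57.95%


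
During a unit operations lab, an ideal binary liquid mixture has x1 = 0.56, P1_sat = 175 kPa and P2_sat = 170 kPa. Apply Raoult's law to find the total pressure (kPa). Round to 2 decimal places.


P = x1*P1_sat + x2*P2_sat
x2 = 1 - x1 = 1 - 0.56 = 0.44
P = 0.56*175 + 0.44*170
P = 98.0 + 74.8
P = 172.80 kPa


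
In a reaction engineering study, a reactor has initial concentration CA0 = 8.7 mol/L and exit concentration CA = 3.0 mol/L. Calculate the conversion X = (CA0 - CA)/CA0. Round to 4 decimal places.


X = (CA0 - CA) / CA0
X = (8.7 - 3.0) / 8.7
X = 5.7 / 8.7
X = 0.6552


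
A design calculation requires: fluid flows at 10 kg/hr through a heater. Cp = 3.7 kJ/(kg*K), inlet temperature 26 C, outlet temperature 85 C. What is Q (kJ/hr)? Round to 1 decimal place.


Q = m_dot * Cp * (T2 - T1)
Q = 10 * 3.7 * (85 - 26)
Q = 10 * 3.7 * 59
Q = 2183.0 kJ/hr


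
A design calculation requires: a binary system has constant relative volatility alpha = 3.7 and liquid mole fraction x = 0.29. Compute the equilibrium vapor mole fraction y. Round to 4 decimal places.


y = alpha*x / (1 + (alpha-1)*x)
y = 3.7*0.29 / (1 + (3.7-1)*0.29)
y = 1.073 / (1 + 0.783)
y = 1.073 / 1.783
y = 0.6018


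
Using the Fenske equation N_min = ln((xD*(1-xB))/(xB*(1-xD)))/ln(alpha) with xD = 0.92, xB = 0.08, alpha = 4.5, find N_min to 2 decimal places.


N_min = ln((xD*(1-xB))/(xB*(1-xD))) / ln(alpha)
Numerator inside ln: 0.8464 / 0.0064 = 132.25
ln(132.25) = 4.884694
ln(alpha) = ln(4.5) = 1.504077
N_min = 4.884694 / 1.504077 = 3.25


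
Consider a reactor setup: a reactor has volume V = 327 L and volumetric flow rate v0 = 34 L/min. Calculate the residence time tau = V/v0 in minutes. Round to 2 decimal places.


tau = V / v0
tau = 327 / 34
tau = 9.62 min


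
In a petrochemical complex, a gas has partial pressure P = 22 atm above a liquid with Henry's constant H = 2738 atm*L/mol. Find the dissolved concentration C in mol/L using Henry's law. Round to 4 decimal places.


C = P / H
C = 22 / 2738
C = 0.0080 mol/L


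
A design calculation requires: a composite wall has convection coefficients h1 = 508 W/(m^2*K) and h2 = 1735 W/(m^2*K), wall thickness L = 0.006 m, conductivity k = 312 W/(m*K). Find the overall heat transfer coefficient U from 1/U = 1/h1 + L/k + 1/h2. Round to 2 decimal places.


1/U = 1/h1 + L/k + 1/h2
1/U = 1/508 + 0.006/312 + 1/1735
1/U = 0.0019685039 + 1.92308e-05 + 0.0005763689
1/U = 0.0025641036
U = 390.00 W/(m^2*K)


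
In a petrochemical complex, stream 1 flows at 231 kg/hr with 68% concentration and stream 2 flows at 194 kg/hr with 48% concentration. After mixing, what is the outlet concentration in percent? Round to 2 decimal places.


Mass balance on solute: F1*x1 + F2*x2 = F3*x3
F3 = F1 + F2 = 231 + 194 = 425 kg/hr
x3 = (F1*x1 + F2*x2)/F3
x3 = (231*0.68 + 194*0.48) / 425
x3 = 58.87%


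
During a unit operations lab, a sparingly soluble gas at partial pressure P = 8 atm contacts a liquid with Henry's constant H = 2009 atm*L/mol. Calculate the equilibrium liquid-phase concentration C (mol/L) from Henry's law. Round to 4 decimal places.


C = P / H
C = 8 / 2009
C = 0.0040 mol/L


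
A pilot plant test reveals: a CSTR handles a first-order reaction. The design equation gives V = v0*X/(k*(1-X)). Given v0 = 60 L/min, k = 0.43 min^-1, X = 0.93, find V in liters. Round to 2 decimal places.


V = v0 * X / (k * (1 - X))
V = 60 * 0.93 / (0.43 * (1 - 0.93))
V = 55.8 / (0.43 * 0.07)
V = 55.8 / 0.0301
V = 1853.82 L


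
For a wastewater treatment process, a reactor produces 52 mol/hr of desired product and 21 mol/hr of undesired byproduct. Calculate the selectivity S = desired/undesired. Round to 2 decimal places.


S = desired product rate / undesired product rate
S = 52 / 21
S = 2.48


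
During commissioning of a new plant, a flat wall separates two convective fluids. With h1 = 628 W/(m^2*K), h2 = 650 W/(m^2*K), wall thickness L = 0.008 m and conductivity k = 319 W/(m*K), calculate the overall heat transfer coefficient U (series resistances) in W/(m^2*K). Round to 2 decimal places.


1/U = 1/h1 + L/k + 1/h2
1/U = 1/628 + 0.008/319 + 1/650
1/U = 0.0015923567 + 2.50784e-05 + 0.0015384615
1/U = 0.0031558966
U = 316.87 W/(m^2*K)


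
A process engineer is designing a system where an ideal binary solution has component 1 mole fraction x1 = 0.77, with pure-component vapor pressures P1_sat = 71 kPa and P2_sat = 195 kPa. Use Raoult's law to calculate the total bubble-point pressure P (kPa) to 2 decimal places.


P = x1*P1_sat + x2*P2_sat
x2 = 1 - x1 = 1 - 0.77 = 0.23
P = 0.77*71 + 0.23*195
P = 54.67 + 44.85
P = 99.52 kPa


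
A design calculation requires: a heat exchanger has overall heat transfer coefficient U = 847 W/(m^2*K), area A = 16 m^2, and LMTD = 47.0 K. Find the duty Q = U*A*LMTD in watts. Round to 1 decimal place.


Q = U * A * LMTD
Q = 847 * 16 * 47.0
Q = 636944.0 W


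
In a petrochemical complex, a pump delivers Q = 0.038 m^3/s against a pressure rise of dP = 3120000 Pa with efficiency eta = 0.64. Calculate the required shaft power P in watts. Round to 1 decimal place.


P = Q * dP / eta
P = 0.038 * 3120000 / 0.64
P = 118560.0 / 0.64
P = 185250.0 W


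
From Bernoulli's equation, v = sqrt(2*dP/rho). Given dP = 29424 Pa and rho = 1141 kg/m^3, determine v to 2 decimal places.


v = sqrt(2*dP/rho)
v = sqrt(2*29424/1141)
v = sqrt(51.575811)
v = 7.18 m/s


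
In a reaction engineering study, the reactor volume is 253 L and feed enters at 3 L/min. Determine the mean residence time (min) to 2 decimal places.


tau = V / v0
tau = 253 / 3
tau = 84.33 min


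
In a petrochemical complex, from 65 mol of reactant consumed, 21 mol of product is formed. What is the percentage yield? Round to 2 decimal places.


Yield = (moles product / moles consumed) * 100%
Yield = (21 / 65) * 100
Yield = 0.3231 * 100
Yield = 32.31%


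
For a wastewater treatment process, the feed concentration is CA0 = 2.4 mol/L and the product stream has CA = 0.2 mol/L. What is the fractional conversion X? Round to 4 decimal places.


X = (CA0 - CA) / CA0
X = (2.4 - 0.2) / 2.4
X = 2.2 / 2.4
X = 0.9167


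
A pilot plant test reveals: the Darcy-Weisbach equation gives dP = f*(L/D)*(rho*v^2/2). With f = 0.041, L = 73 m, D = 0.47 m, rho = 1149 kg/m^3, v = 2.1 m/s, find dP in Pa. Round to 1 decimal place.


dP = f * (L/D) * (rho*v^2/2)
dP = 0.041 * (73/0.47) * (1149*2.1^2/2)
L/D = 155.31914894
rho*v^2/2 = 1149*4.41/2 = 2533.545
dP = 0.041 * 155.31914894 * 2533.545
dP = 16133.8 Pa


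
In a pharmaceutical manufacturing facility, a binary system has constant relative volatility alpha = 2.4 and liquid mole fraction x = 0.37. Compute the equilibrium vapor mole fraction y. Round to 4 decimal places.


y = alpha*x / (1 + (alpha-1)*x)
y = 2.4*0.37 / (1 + (2.4-1)*0.37)
y = 0.888 / (1 + 0.518)
y = 0.888 / 1.518
y = 0.5850


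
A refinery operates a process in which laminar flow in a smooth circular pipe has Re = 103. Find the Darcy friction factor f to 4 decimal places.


f = 64 / Re
f = 64 / 103
f = 0.6214


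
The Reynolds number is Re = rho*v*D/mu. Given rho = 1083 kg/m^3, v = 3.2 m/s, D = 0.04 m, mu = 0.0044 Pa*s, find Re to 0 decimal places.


Re = rho * v * D / mu
Re = 1083 * 3.2 * 0.04 / 0.0044
Re = 138.624 / 0.0044
Re = 31505


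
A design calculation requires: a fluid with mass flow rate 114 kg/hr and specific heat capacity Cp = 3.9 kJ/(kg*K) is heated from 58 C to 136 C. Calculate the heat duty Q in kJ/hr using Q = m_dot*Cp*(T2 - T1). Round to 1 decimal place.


Q = m_dot * Cp * (T2 - T1)
Q = 114 * 3.9 * (136 - 58)
Q = 114 * 3.9 * 78
Q = 34678.8 kJ/hr


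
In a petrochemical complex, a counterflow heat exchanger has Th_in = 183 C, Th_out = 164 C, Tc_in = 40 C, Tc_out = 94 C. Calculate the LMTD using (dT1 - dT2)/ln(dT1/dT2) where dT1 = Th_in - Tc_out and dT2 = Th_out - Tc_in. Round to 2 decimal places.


dT1 = Th_in - Tc_out = 183 - 94 = 89
dT2 = Th_out - Tc_in = 164 - 40 = 124
LMTD = (dT1 - dT2) / ln(dT1/dT2)
LMTD = (89 - 124) / ln(89/124)
LMTD = 105.53 K


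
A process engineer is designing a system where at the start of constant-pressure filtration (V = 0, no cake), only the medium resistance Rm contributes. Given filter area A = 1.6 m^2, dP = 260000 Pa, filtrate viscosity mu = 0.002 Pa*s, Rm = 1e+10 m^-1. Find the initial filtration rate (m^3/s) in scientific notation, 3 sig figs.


rate = A * dP / (mu * Rm)
rate = 1.6 * 260000 / (0.002 * 1e+10)
rate = 416000.0 / 2.000e+07
rate = 2.08e-02 m^3/s


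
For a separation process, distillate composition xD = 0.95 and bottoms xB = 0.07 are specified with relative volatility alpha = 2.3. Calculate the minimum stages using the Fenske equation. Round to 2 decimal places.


N_min = ln((xD*(1-xB))/(xB*(1-xD))) / ln(alpha)
Numerator inside ln: 0.8835 / 0.0035 = 252.428571
ln(252.428571) = 5.531128
ln(alpha) = ln(2.3) = 0.832909
N_min = 5.531128 / 0.832909 = 6.64


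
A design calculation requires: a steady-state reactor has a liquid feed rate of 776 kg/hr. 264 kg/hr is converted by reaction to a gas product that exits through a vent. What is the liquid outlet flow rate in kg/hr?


Steady-state mass balance on the main outlet: F_out = F_in - F_removed
F_out = 776 - 264
F_out = 512 kg/hr


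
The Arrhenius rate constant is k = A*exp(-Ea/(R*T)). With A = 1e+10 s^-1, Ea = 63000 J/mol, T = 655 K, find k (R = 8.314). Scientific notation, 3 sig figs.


k = A * exp(-Ea/(R*T))
k = 1e+10 * exp(-63000 / (8.314 * 655))
k = 1e+10 * exp(-11.568824)
k = 9.46e+04


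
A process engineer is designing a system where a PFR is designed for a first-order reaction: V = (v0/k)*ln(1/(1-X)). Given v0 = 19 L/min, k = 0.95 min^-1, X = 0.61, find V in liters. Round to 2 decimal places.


V = (v0/k) * ln(1/(1-X))
V = (19/0.95) * ln(1/(1-0.61))
V = 20.0 * ln(2.564103)
V = 20.0 * 0.941609
V = 18.83 L


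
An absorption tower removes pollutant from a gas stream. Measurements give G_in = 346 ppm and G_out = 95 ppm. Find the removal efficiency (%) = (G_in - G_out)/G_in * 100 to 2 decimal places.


Efficiency = (G_in - G_out) / G_in * 100%
Efficiency = (346 - 95) / 346 * 100
Efficiency = 251 / 346 * 100
Efficiency = 72.54%


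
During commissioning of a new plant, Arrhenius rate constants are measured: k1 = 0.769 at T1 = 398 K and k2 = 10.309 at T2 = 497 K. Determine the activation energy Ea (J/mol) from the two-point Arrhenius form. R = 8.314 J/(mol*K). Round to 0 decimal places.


Ea = R * ln(k2/k1) / (1/T1 - 1/T2)
ln(k2/k1) = ln(10.309/0.769) = 2.5956816
1/T1 - 1/T2 = 1/398 - 1/497 = 0.000500490379
Ea = 8.314 * 2.5956816 / 0.000500490379
Ea = 43119 J/mol


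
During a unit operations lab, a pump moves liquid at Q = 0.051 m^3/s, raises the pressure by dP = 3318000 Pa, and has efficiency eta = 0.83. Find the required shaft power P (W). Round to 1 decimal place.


P = Q * dP / eta
P = 0.051 * 3318000 / 0.83
P = 169218.0 / 0.83
P = 203877.1 W


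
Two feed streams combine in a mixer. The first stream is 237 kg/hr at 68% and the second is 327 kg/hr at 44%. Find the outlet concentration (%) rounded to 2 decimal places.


Mass balance on solute: F1*x1 + F2*x2 = F3*x3
F3 = F1 + F2 = 237 + 327 = 564 kg/hr
x3 = (F1*x1 + F2*x2)/F3
x3 = (237*0.68 + 327*0.44) / 564
x3 = 54.09%


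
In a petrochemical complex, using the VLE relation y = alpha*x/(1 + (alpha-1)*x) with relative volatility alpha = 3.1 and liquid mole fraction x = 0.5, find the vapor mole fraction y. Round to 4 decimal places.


y = alpha*x / (1 + (alpha-1)*x)
y = 3.1*0.5 / (1 + (3.1-1)*0.5)
y = 1.55 / (1 + 1.05)
y = 1.55 / 2.05
y = 0.7561


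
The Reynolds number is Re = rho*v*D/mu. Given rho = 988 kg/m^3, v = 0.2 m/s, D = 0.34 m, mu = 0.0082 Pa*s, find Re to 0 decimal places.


Re = rho * v * D / mu
Re = 988 * 0.2 * 0.34 / 0.0082
Re = 67.184 / 0.0082
Re = 8193


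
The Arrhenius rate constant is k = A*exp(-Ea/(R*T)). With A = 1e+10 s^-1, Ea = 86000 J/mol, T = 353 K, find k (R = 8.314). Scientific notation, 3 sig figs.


k = A * exp(-Ea/(R*T))
k = 1e+10 * exp(-86000 / (8.314 * 353))
k = 1e+10 * exp(-29.303111)
k = 1.88e-03


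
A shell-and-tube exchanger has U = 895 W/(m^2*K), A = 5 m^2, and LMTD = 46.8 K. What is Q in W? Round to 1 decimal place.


Q = U * A * LMTD
Q = 895 * 5 * 46.8
Q = 209430.0 W


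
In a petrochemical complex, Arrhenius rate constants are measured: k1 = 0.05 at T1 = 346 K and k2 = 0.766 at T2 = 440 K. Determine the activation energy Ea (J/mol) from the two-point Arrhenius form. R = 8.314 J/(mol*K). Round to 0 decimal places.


Ea = R * ln(k2/k1) / (1/T1 - 1/T2)
ln(k2/k1) = ln(0.766/0.05) = 2.7291592
1/T1 - 1/T2 = 1/346 - 1/440 = 0.000617446138
Ea = 8.314 * 2.7291592 / 0.000617446138
Ea = 36749 J/mol


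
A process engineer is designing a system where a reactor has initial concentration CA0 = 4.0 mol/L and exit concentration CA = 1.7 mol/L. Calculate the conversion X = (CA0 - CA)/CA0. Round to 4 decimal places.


X = (CA0 - CA) / CA0
X = (4.0 - 1.7) / 4.0
X = 2.3 / 4.0
X = 0.5750


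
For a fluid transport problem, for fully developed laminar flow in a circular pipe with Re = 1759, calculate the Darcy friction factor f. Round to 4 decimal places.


f = 64 / Re
f = 64 / 1759
f = 0.0364


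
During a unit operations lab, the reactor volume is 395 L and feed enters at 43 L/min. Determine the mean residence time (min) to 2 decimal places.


tau = V / v0
tau = 395 / 43
tau = 9.19 min


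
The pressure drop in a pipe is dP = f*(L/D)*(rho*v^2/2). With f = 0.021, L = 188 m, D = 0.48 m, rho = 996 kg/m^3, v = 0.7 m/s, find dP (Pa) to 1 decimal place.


dP = f * (L/D) * (rho*v^2/2)
dP = 0.021 * (188/0.48) * (996*0.7^2/2)
L/D = 391.66666667
rho*v^2/2 = 996*0.49/2 = 244.02
dP = 0.021 * 391.66666667 * 244.02
dP = 2007.1 Pa


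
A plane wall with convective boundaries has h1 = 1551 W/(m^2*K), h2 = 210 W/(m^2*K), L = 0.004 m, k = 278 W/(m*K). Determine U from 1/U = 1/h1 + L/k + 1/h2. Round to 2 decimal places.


1/U = 1/h1 + L/k + 1/h2
1/U = 1/1551 + 0.004/278 + 1/210
1/U = 0.0006447453 + 1.43885e-05 + 0.0047619048
1/U = 0.0054210386
U = 184.47 W/(m^2*K)


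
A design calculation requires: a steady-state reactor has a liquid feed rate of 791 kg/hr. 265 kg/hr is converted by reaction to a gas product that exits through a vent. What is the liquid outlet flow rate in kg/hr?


Steady-state mass balance on the main outlet: F_out = F_in - F_removed
F_out = 791 - 265
F_out = 526 kg/hr


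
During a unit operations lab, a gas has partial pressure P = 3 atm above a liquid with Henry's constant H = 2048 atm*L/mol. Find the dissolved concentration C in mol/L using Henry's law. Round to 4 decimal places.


C = P / H
C = 3 / 2048
C = 0.0015 mol/L


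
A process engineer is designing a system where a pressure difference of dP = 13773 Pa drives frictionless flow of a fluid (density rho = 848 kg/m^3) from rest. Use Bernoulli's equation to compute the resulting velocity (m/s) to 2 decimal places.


v = sqrt(2*dP/rho)
v = sqrt(2*13773/848)
v = sqrt(32.483491)
v = 5.70 m/s


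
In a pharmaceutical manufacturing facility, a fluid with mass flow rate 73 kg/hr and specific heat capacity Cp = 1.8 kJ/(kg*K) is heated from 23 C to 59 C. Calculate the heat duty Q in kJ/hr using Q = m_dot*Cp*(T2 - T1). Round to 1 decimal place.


Q = m_dot * Cp * (T2 - T1)
Q = 73 * 1.8 * (59 - 23)
Q = 73 * 1.8 * 36
Q = 4730.4 kJ/hr


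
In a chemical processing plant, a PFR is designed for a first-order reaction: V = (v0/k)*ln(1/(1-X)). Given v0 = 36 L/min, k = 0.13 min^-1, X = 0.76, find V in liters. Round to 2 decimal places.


V = (v0/k) * ln(1/(1-X))
V = (36/0.13) * ln(1/(1-0.76))
V = 276.923077 * ln(4.166667)
V = 276.923077 * 1.427116
V = 395.20 L


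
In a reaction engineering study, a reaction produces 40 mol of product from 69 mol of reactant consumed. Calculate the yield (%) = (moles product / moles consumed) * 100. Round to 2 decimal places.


Yield = (moles product / moles consumed) * 100%
Yield = (40 / 69) * 100
Yield = 0.5797 * 100
Yield = 57.97%


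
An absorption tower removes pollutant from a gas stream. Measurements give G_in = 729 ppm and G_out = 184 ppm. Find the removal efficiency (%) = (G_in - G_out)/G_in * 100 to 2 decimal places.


Efficiency = (G_in - G_out) / G_in * 100%
Efficiency = (729 - 184) / 729 * 100
Efficiency = 545 / 729 * 100
Efficiency = 74.76%


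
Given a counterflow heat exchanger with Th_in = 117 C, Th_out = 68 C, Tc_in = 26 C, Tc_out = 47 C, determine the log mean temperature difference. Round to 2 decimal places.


dT1 = Th_in - Tc_out = 117 - 47 = 70
dT2 = Th_out - Tc_in = 68 - 26 = 42
LMTD = (dT1 - dT2) / ln(dT1/dT2)
LMTD = (70 - 42) / ln(70/42)
LMTD = 54.81 K


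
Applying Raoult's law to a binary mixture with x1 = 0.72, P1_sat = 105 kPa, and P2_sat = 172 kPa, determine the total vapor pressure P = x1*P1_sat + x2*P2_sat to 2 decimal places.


P = x1*P1_sat + x2*P2_sat
x2 = 1 - x1 = 1 - 0.72 = 0.28
P = 0.72*105 + 0.28*172
P = 75.6 + 48.16
P = 123.76 kPa


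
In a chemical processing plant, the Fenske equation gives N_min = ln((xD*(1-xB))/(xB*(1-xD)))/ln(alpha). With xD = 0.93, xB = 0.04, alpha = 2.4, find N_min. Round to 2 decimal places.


N_min = ln((xD*(1-xB))/(xB*(1-xD))) / ln(alpha)
Numerator inside ln: 0.8928 / 0.0028 = 318.857143
ln(318.857143) = 5.764743
ln(alpha) = ln(2.4) = 0.875469
N_min = 5.764743 / 0.875469 = 6.58


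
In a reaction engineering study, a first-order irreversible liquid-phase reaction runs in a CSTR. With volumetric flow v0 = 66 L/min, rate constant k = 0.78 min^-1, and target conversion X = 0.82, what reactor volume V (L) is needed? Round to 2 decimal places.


V = v0 * X / (k * (1 - X))
V = 66 * 0.82 / (0.78 * (1 - 0.82))
V = 54.12 / (0.78 * 0.18)
V = 54.12 / 0.1404
V = 385.47 L


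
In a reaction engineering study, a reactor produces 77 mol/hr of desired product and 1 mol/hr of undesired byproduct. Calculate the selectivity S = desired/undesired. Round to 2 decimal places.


S = desired product rate / undesired product rate
S = 77 / 1
S = 77.00


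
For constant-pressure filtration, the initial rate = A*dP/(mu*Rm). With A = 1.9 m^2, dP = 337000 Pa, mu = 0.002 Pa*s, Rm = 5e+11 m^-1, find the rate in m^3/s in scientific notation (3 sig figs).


rate = A * dP / (mu * Rm)
rate = 1.9 * 337000 / (0.002 * 5e+11)
rate = 640300.0 / 1.000e+09
rate = 6.40e-04 m^3/s


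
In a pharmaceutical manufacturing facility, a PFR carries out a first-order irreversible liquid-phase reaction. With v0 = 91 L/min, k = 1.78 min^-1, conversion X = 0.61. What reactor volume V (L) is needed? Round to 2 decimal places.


V = (v0/k) * ln(1/(1-X))
V = (91/1.78) * ln(1/(1-0.61))
V = 51.123596 * ln(2.564103)
V = 51.123596 * 0.941609
V = 48.14 L


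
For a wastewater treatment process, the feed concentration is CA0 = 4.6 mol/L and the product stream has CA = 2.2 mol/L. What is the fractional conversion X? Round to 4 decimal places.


X = (CA0 - CA) / CA0
X = (4.6 - 2.2) / 4.6
X = 2.4 / 4.6
X = 0.5217


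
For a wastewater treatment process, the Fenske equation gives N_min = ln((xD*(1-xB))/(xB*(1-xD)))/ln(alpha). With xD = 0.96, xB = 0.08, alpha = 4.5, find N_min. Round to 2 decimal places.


N_min = ln((xD*(1-xB))/(xB*(1-xD))) / ln(alpha)
Numerator inside ln: 0.8832 / 0.0032 = 276.0
ln(276.0) = 5.620401
ln(alpha) = ln(4.5) = 1.504077
N_min = 5.620401 / 1.504077 = 3.74


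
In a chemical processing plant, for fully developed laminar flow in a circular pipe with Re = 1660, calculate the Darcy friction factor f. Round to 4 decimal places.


f = 64 / Re
f = 64 / 1660
f = 0.0386


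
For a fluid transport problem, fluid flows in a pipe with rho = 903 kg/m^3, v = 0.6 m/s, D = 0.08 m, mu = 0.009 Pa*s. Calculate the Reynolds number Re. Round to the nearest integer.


Re = rho * v * D / mu
Re = 903 * 0.6 * 0.08 / 0.009
Re = 43.344 / 0.009
Re = 4816


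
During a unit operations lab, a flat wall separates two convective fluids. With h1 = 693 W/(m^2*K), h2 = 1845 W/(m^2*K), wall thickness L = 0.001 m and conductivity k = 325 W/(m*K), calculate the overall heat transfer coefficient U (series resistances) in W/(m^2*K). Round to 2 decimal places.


1/U = 1/h1 + L/k + 1/h2
1/U = 1/693 + 0.001/325 + 1/1845
1/U = 0.0014430014 + 3.0769e-06 + 0.0005420054
1/U = 0.0019880837
U = 503.00 W/(m^2*K)


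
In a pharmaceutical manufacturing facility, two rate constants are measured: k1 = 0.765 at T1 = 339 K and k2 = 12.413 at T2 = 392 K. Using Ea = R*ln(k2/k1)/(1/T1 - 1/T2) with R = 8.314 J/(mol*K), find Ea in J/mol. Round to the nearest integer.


Ea = R * ln(k2/k1) / (1/T1 - 1/T2)
ln(k2/k1) = ln(12.413/0.765) = 2.7866238
1/T1 - 1/T2 = 1/339 - 1/392 = 0.000398832099
Ea = 8.314 * 2.7866238 / 0.000398832099
Ea = 58090 J/mol


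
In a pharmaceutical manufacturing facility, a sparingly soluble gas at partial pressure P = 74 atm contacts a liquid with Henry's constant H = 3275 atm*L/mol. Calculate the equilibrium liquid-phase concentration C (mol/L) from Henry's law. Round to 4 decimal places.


C = P / H
C = 74 / 3275
C = 0.0226 mol/L


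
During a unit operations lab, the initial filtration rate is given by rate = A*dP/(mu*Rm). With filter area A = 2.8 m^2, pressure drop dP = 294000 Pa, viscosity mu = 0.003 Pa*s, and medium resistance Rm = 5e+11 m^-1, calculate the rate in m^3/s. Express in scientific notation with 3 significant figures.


rate = A * dP / (mu * Rm)
rate = 2.8 * 294000 / (0.003 * 5e+11)
rate = 823200.0 / 1.500e+09
rate = 5.49e-04 m^3/s


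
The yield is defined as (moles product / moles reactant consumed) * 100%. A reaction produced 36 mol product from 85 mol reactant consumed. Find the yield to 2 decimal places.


Yield = (moles product / moles consumed) * 100%
Yield = (36 / 85) * 100
Yield = 0.4235 * 100
Yield = 42.35%


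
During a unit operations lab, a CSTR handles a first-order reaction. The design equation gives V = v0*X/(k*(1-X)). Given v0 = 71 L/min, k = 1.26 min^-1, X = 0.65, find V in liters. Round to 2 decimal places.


V = v0 * X / (k * (1 - X))
V = 71 * 0.65 / (1.26 * (1 - 0.65))
V = 46.15 / (1.26 * 0.35)
V = 46.15 / 0.441
V = 104.65 L


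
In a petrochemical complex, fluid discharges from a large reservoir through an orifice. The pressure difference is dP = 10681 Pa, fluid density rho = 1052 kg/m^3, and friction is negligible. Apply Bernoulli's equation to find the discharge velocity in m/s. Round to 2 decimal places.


v = sqrt(2*dP/rho)
v = sqrt(2*10681/1052)
v = sqrt(20.306084)
v = 4.51 m/s


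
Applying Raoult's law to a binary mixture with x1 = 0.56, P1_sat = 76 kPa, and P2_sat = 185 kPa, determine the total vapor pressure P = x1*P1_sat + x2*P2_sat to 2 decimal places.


P = x1*P1_sat + x2*P2_sat
x2 = 1 - x1 = 1 - 0.56 = 0.44
P = 0.56*76 + 0.44*185
P = 42.56 + 81.4
P = 123.96 kPa


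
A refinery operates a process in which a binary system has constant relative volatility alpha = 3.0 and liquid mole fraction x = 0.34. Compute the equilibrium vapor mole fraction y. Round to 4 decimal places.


y = alpha*x / (1 + (alpha-1)*x)
y = 3.0*0.34 / (1 + (3.0-1)*0.34)
y = 1.02 / (1 + 0.68)
y = 1.02 / 1.68
y = 0.6071


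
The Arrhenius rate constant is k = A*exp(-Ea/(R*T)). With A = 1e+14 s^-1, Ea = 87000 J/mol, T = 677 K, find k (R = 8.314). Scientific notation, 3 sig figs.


k = A * exp(-Ea/(R*T))
k = 1e+14 * exp(-87000 / (8.314 * 677))
k = 1e+14 * exp(-15.456835)
k = 1.94e+07


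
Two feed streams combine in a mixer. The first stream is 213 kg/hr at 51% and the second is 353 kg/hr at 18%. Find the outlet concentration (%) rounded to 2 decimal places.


Mass balance on solute: F1*x1 + F2*x2 = F3*x3
F3 = F1 + F2 = 213 + 353 = 566 kg/hr
x3 = (F1*x1 + F2*x2)/F3
x3 = (213*0.51 + 353*0.18) / 566
x3 = 30.42%


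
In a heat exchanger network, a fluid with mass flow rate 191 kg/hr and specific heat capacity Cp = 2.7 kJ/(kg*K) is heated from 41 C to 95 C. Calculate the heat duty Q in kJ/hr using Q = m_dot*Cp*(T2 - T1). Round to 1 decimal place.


Q = m_dot * Cp * (T2 - T1)
Q = 191 * 2.7 * (95 - 41)
Q = 191 * 2.7 * 54
Q = 27847.8 kJ/hr


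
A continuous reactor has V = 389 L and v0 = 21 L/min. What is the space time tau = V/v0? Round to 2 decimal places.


tau = V / v0
tau = 389 / 21
tau = 18.52 min


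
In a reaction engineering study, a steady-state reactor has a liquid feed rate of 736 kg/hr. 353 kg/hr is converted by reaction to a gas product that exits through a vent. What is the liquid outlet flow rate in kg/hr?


Steady-state mass balance on the main outlet: F_out = F_in - F_removed
F_out = 736 - 353
F_out = 383 kg/hr


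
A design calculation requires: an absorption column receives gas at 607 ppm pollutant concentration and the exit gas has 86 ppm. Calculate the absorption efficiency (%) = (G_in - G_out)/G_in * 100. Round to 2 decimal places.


Efficiency = (G_in - G_out) / G_in * 100%
Efficiency = (607 - 86) / 607 * 100
Efficiency = 521 / 607 * 100
Efficiency = 85.83%


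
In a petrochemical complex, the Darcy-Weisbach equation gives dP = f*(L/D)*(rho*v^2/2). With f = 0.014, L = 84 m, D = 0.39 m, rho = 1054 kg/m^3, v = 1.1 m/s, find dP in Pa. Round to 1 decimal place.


dP = f * (L/D) * (rho*v^2/2)
dP = 0.014 * (84/0.39) * (1054*1.1^2/2)
L/D = 215.38461538
rho*v^2/2 = 1054*1.21/2 = 637.67
dP = 0.014 * 215.38461538 * 637.67
dP = 1922.8 Pa


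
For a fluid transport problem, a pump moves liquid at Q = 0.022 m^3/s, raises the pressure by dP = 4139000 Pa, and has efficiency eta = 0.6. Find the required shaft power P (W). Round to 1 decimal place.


P = Q * dP / eta
P = 0.022 * 4139000 / 0.6
P = 91058.0 / 0.6
P = 151763.3 W


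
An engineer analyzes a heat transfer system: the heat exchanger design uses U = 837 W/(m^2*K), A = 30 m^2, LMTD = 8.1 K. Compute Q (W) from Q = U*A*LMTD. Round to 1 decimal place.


Q = U * A * LMTD
Q = 837 * 30 * 8.1
Q = 203391.0 W


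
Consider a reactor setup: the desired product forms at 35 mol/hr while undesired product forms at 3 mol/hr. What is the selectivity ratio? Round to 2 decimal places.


S = desired product rate / undesired product rate
S = 35 / 3
S = 11.67


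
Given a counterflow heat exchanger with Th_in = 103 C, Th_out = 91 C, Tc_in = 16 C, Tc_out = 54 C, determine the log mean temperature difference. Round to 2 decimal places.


dT1 = Th_in - Tc_out = 103 - 54 = 49
dT2 = Th_out - Tc_in = 91 - 16 = 75
LMTD = (dT1 - dT2) / ln(dT1/dT2)
LMTD = (49 - 75) / ln(49/75)
LMTD = 61.08 K


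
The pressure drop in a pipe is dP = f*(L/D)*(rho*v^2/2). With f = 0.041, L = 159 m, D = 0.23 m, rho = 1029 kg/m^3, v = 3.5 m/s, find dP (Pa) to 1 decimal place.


dP = f * (L/D) * (rho*v^2/2)
dP = 0.041 * (159/0.23) * (1029*3.5^2/2)
L/D = 691.30434783
rho*v^2/2 = 1029*12.25/2 = 6302.625
dP = 0.041 * 691.30434783 * 6302.625
dP = 178638.3 Pa


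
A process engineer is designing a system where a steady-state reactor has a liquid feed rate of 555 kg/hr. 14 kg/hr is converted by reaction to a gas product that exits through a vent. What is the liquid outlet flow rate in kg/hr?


Steady-state mass balance on the main outlet: F_out = F_in - F_removed
F_out = 555 - 14
F_out = 541 kg/hr


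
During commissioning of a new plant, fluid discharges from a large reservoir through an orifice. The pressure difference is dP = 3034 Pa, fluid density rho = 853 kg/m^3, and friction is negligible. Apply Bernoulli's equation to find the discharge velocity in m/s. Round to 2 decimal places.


v = sqrt(2*dP/rho)
v = sqrt(2*3034/853)
v = sqrt(7.113716)
v = 2.67 m/s


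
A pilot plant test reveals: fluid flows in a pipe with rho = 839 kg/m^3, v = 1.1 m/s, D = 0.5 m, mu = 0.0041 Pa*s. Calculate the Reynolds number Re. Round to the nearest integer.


Re = rho * v * D / mu
Re = 839 * 1.1 * 0.5 / 0.0041
Re = 461.45 / 0.0041
Re = 112549


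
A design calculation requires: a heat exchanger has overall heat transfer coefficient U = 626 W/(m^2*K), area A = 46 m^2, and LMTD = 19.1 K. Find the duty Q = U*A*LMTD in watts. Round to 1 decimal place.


Q = U * A * LMTD
Q = 626 * 46 * 19.1
Q = 550003.6 W


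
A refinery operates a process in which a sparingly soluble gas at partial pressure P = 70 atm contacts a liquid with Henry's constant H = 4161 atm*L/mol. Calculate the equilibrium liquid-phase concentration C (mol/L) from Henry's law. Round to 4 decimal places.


C = P / H
C = 70 / 4161
C = 0.0168 mol/L


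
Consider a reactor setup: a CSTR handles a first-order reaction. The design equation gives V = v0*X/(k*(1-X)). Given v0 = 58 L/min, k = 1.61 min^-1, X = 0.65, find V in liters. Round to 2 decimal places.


V = v0 * X / (k * (1 - X))
V = 58 * 0.65 / (1.61 * (1 - 0.65))
V = 37.7 / (1.61 * 0.35)
V = 37.7 / 0.5635
V = 66.90 L


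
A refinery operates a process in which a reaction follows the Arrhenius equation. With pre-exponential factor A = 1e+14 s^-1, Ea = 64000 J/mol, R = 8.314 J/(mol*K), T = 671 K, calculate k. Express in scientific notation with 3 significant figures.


k = A * exp(-Ea/(R*T))
k = 1e+14 * exp(-64000 / (8.314 * 671))
k = 1e+14 * exp(-11.472219)
k = 1.04e+09


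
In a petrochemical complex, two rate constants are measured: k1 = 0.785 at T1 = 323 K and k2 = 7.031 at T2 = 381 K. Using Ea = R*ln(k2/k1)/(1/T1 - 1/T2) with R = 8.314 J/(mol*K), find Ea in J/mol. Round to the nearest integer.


Ea = R * ln(k2/k1) / (1/T1 - 1/T2)
ln(k2/k1) = ln(7.031/0.785) = 2.1924005
1/T1 - 1/T2 = 1/323 - 1/381 = 0.000471303316
Ea = 8.314 * 2.1924005 / 0.000471303316
Ea = 38675 J/mol


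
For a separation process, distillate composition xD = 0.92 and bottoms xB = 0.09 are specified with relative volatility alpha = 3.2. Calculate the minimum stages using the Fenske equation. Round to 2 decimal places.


N_min = ln((xD*(1-xB))/(xB*(1-xD))) / ln(alpha)
Numerator inside ln: 0.8372 / 0.0072 = 116.277778
ln(116.277778) = 4.755982
ln(alpha) = ln(3.2) = 1.163151
N_min = 4.755982 / 1.163151 = 4.09


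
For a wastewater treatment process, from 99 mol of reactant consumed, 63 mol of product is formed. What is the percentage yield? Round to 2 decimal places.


Yield = (moles product / moles consumed) * 100%
Yield = (63 / 99) * 100
Yield = 0.6364 * 100
Yield = 63.64%


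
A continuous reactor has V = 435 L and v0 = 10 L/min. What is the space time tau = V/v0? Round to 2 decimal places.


tau = V / v0
tau = 435 / 10
tau = 43.50 min


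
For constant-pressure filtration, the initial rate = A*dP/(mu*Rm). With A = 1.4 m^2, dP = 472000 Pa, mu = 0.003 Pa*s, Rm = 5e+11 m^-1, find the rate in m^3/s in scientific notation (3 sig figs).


rate = A * dP / (mu * Rm)
rate = 1.4 * 472000 / (0.003 * 5e+11)
rate = 660800.0 / 1.500e+09
rate = 4.41e-04 m^3/s


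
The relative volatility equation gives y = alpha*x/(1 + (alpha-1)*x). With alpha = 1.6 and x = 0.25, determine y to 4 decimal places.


y = alpha*x / (1 + (alpha-1)*x)
y = 1.6*0.25 / (1 + (1.6-1)*0.25)
y = 0.4 / (1 + 0.15)
y = 0.4 / 1.15
y = 0.3478


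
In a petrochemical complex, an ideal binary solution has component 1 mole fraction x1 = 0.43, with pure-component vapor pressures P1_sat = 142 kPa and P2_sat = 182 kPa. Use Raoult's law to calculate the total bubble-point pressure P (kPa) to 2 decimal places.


P = x1*P1_sat + x2*P2_sat
x2 = 1 - x1 = 1 - 0.43 = 0.57
P = 0.43*142 + 0.57*182
P = 61.06 + 103.74
P = 164.80 kPa


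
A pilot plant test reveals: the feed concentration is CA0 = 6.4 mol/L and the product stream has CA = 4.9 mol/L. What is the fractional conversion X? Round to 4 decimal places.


X = (CA0 - CA) / CA0
X = (6.4 - 4.9) / 6.4
X = 1.5 / 6.4
X = 0.2344


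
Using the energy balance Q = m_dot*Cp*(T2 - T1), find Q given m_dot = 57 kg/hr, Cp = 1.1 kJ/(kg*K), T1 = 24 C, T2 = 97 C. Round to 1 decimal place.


Q = m_dot * Cp * (T2 - T1)
Q = 57 * 1.1 * (97 - 24)
Q = 57 * 1.1 * 73
Q = 4577.1 kJ/hr


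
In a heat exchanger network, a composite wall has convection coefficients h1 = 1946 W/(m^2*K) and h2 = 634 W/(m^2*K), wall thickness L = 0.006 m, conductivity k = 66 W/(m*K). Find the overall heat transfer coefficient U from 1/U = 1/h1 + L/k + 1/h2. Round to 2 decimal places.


1/U = 1/h1 + L/k + 1/h2
1/U = 1/1946 + 0.006/66 + 1/634
1/U = 0.0005138746 + 9.09091e-05 + 0.0015772871
1/U = 0.0021820708
U = 458.28 W/(m^2*K)


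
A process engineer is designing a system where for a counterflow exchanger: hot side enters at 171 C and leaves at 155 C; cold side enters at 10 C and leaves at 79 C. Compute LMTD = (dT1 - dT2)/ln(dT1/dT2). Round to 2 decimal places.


dT1 = Th_in - Tc_out = 171 - 79 = 92
dT2 = Th_out - Tc_in = 155 - 10 = 145
LMTD = (dT1 - dT2) / ln(dT1/dT2)
LMTD = (92 - 145) / ln(92/145)
LMTD = 116.50 K


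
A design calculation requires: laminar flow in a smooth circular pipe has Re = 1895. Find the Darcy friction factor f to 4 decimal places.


f = 64 / Re
f = 64 / 1895
f = 0.0338


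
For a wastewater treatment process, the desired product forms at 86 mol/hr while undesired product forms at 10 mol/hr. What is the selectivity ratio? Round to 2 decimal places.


S = desired product rate / undesired product rate
S = 86 / 10
S = 8.60


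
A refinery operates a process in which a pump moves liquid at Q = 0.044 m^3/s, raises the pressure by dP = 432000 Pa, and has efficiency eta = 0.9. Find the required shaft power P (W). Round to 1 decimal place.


P = Q * dP / eta
P = 0.044 * 432000 / 0.9
P = 19008.0 / 0.9
P = 21120.0 W


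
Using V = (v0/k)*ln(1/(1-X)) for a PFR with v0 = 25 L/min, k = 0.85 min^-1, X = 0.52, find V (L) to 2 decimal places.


V = (v0/k) * ln(1/(1-X))
V = (25/0.85) * ln(1/(1-0.52))
V = 29.411765 * ln(2.083333)
V = 29.411765 * 0.733969
V = 21.59 L


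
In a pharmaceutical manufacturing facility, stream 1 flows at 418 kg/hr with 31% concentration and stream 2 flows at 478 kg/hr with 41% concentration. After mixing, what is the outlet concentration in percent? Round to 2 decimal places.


Mass balance on solute: F1*x1 + F2*x2 = F3*x3
F3 = F1 + F2 = 418 + 478 = 896 kg/hr
x3 = (F1*x1 + F2*x2)/F3
x3 = (418*0.31 + 478*0.41) / 896
x3 = 36.33%
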